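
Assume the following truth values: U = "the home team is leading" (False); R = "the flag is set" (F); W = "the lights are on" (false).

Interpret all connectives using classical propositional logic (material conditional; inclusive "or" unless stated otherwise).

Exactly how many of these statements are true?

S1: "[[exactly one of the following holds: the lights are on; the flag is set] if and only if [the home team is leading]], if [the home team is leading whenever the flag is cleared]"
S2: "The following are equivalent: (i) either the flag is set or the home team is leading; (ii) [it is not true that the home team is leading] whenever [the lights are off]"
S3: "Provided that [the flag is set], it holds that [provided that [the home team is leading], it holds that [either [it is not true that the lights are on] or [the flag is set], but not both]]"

2

S1: In symbols: (not R -> U) -> ((W xor R) iff U)

not R = not False = True
not R -> U = True -> False = False
W xor R = False xor False = False
(W xor R) iff U = False iff False = True
(not R -> U) -> ((W xor R) iff U) = False -> True = True
Hence S1 is true.

S2: This is (R or U) iff (not W -> not U).

R or U = False or False = False
not W = not False = True
not U = not False = True
not W -> not U = True -> True = True
(R or U) iff (not W -> not U) = False iff True = False
Thus S2 is false.

S3: In symbols: R -> (U -> (not W xor R))

not W = not False = True
not W xor R = True xor False = True
U -> (not W xor R) = False -> True = True
R -> (U -> (not W xor R)) = False -> True = True
So S3 is true.

True statements: 2.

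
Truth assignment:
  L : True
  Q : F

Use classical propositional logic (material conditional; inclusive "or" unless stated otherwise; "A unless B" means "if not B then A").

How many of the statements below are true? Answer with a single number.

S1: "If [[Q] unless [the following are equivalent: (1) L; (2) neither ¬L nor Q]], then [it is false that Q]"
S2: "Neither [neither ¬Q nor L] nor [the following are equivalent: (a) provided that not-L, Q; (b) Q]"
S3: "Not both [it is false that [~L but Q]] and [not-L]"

3

S1: In symbols: (Q | (L <-> (~L nor Q))) -> ~Q

~L = ~T = F
~L nor Q = F nor F = T
L <-> (~L nor Q) = T <-> T = T
Q | (L <-> (~L nor Q)) = F | T = T
~Q = ~F = T
(Q | (L <-> (~L nor Q))) -> ~Q = T -> T = T
So S1 is true.

S2: Formalization: (~Q nor L) nor ((~L -> Q) <-> Q)

~Q = ~F = T
~Q nor L = T nor T = F
~L = ~T = F
~L -> Q = F -> F = T
(~L -> Q) <-> Q = T <-> F = F
(~Q nor L) nor ((~L -> Q) <-> Q) = F nor F = T
Hence S2 is true.

S3: Parsed as ~(~L & Q) nand ~L

~L = ~T = F
~L & Q = F & F = F
~(~L & Q) = ~F = T
~L = ~T = F
~(~L & Q) nand ~L = T nand F = T
So S3 is true.

True statements: 3 (S1, S2, S3).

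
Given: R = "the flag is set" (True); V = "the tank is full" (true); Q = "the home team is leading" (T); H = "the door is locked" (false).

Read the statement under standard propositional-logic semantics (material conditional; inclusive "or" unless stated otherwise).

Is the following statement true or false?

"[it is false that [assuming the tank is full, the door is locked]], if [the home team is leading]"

True.

Values: Q=True, V=True, H=False.
In symbols: Q -> not (V -> H)

V -> H = True -> False = False
not (V -> H) = not False = True
Q -> not (V -> H) = True -> True = True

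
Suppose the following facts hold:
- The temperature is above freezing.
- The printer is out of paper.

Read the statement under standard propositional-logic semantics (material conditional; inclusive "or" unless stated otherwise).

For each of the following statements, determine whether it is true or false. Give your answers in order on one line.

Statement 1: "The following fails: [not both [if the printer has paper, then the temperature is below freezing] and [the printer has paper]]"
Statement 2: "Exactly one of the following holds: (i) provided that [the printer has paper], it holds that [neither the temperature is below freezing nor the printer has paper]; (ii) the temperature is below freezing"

Statement 1 False / Statement 2 True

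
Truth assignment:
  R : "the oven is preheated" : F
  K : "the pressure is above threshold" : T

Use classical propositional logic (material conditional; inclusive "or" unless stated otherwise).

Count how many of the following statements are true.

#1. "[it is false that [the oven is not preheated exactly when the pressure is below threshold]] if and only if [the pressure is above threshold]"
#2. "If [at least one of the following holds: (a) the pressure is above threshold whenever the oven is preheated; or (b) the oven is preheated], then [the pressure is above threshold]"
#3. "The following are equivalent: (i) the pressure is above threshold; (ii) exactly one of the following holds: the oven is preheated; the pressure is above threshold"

3

#1: Parsed as ¬(¬R ↔ ¬K) ↔ K

¬R = ¬F = T
¬K = ¬T = F
¬R ↔ ¬K = T ↔ F = F
¬(¬R ↔ ¬K) = ¬F = T
¬(¬R ↔ ¬K) ↔ K = T ↔ T = T
So #1 is true.

#2: Formalization: ((R → K) ∨ R) → K

R → K = F → T = T
(R → K) ∨ R = T ∨ F = T
((R → K) ∨ R) → K = T → T = T
So #2 is true.

#3: In symbols: K ↔ (R ⊕ K)

R ⊕ K = F ⊕ T = T
K ↔ (R ⊕ K) = T ↔ T = T
Hence #3 is true.

3 of the 3 statements are true (#1, #2, #3).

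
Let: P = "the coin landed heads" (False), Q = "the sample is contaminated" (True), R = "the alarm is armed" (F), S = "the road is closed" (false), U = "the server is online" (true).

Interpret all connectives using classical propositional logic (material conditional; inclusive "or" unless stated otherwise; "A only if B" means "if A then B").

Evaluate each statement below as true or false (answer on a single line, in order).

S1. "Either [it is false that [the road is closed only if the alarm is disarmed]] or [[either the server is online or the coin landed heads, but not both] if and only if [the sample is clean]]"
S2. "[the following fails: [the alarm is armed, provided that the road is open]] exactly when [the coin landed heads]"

S1 false; S2 false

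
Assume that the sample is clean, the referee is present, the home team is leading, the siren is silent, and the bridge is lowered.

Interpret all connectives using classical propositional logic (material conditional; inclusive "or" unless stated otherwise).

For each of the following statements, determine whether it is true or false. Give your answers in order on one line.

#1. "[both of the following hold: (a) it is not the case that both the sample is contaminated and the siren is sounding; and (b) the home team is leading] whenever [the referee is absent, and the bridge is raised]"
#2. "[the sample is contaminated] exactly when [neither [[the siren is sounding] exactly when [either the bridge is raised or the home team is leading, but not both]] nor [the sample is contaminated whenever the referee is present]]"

#1 True; #2 False

Let Q = "the referee is present" (T), U = "the bridge is raised" (F), P = "the sample is contaminated" (F), S = "the siren is sounding" (F), R = "the home team is leading" (T).

#1: Parsed as (¬Q ∧ U) → ((P ↑ S) ∧ R)

¬Q = ¬T = F
¬Q ∧ U = F ∧ F = F
P ↑ S = F ↑ F = T
(P ↑ S) ∧ R = T ∧ T = T
(¬Q ∧ U) → ((P ↑ S) ∧ R) = F → T = T
So #1 is true.

#2: This is P ↔ ((S ↔ (U ⊕ R)) ↓ (Q → P)).

U ⊕ R = F ⊕ T = T
S ↔ (U ⊕ R) = F ↔ T = F
Q → P = T → F = F
(S ↔ (U ⊕ R)) ↓ (Q → P) = F ↓ F = T
P ↔ ((S ↔ (U ⊕ R)) ↓ (Q → P)) = F ↔ T = F
Thus #2 is false.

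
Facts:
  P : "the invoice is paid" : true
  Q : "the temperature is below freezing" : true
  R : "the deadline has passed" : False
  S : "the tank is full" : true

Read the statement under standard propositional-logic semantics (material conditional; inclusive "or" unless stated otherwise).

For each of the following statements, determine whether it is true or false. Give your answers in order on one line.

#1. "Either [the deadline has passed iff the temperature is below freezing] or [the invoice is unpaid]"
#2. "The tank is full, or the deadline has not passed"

#1: Formalization: (R ↔ Q) ∨ ¬P

R ↔ Q = F ↔ T = F
¬P = ¬T = F
(R ↔ Q) ∨ ¬P = F ∨ F = F
Thus #1 is false.

#2: In symbols: S ∨ ¬R

¬R = ¬F = T
S ∨ ¬R = T ∨ T = T
Hence #2 is true.

#1 F / #2 T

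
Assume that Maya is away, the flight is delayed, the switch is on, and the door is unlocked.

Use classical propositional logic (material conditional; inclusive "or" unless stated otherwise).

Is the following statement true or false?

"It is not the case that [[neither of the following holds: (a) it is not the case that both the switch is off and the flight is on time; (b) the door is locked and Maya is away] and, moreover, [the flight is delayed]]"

The statement is true.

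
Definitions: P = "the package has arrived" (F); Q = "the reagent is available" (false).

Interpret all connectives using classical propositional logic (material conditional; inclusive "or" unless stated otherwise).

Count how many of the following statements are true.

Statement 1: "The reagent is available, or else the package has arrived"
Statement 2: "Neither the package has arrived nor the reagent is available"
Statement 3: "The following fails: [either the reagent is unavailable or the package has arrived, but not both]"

Statement 1: Parsed as Q or P

Q or P = False or False = False
Thus Statement 1 is false.

Statement 2: Formalization: P nor Q

P nor Q = False nor False = True
Thus Statement 2 is true.

Statement 3: This is not (not Q xor P).

not Q = not False = True
not Q xor P = True xor False = True
not (not Q xor P) = not True = False
Thus Statement 3 is false.

1 of the 3 statements is true (Statement 2).

1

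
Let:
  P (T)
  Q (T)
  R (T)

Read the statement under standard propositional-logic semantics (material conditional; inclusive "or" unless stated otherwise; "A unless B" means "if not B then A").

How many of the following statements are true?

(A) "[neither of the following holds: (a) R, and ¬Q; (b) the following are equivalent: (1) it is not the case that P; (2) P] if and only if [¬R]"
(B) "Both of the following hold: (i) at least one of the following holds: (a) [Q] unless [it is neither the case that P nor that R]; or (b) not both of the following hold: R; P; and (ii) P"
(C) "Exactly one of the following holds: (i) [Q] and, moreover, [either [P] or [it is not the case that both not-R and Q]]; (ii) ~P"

(A): Formalization: ((R & ~Q) nor (~P <-> P)) <-> ~R

~Q = ~T = F
R & ~Q = T & F = F
~P = ~T = F
~P <-> P = F <-> T = F
(R & ~Q) nor (~P <-> P) = F nor F = T
~R = ~T = F
((R & ~Q) nor (~P <-> P)) <-> ~R = T <-> F = F
So (A) is false.

(B): Formalization: ((Q | (P nor R)) | (R nand P)) & P

P nor R = T nor T = F
Q | (P nor R) = T | F = T
R nand P = T nand T = F
(Q | (P nor R)) | (R nand P) = T | F = T
((Q | (P nor R)) | (R nand P)) & P = T & T = T
Hence (B) is true.

(C): Parsed as (Q & (P | (~R nand Q))) xor ~P

~R = ~T = F
~R nand Q = F nand T = T
P | (~R nand Q) = T | T = T
Q & (P | (~R nand Q)) = T & T = T
~P = ~T = F
(Q & (P | (~R nand Q))) xor ~P = T xor F = T
Thus (C) is true.

True statements: 2 ((B), (C)).

2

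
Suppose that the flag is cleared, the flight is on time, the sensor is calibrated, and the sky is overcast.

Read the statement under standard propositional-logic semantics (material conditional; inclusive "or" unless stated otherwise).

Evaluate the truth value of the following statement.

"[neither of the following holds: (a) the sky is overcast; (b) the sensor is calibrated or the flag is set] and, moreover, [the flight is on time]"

False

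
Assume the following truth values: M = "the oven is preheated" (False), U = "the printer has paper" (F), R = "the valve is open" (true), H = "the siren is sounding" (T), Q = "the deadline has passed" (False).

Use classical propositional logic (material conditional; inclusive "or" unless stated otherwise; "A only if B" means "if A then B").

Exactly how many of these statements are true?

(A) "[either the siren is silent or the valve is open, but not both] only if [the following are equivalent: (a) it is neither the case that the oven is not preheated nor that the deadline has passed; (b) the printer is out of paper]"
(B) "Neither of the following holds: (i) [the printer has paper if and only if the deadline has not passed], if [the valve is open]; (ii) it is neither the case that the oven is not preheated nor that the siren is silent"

(A): Formalization: (¬H ⊕ R) → ((¬M ↓ Q) ↔ ¬U)

¬H = ¬T = F
¬H ⊕ R = F ⊕ T = T
¬M = ¬F = T
¬M ↓ Q = T ↓ F = F
¬U = ¬F = T
(¬M ↓ Q) ↔ ¬U = F ↔ T = F
(¬H ⊕ R) → ((¬M ↓ Q) ↔ ¬U) = T → F = F
So (A) is false.

(B): This is (R → (U ↔ ¬Q)) ↓ (¬M ↓ ¬H).

¬Q = ¬F = T
U ↔ ¬Q = F ↔ T = F
R → (U ↔ ¬Q) = T → F = F
¬M = ¬F = T
¬H = ¬T = F
¬M ↓ ¬H = T ↓ F = F
(R → (U ↔ ¬Q)) ↓ (¬M ↓ ¬H) = F ↓ F = T
So (B) is true.

True statements: 1 ((B)).

1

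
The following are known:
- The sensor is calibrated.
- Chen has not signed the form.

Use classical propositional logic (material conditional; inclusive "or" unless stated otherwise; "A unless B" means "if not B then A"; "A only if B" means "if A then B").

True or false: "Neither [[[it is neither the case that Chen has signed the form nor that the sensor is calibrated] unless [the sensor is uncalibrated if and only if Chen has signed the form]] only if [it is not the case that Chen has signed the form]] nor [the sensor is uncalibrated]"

False.

Let U = "Chen has signed the form" (F), P = "the sensor is calibrated" (T).
In symbols: (((U ↓ P) ∨ (¬P ↔ U)) → ¬U) ↓ ¬P

U ↓ P = F ↓ T = F
¬P = ¬T = F
¬P ↔ U = F ↔ F = T
(U ↓ P) ∨ (¬P ↔ U) = F ∨ T = T
¬U = ¬F = T
((U ↓ P) ∨ (¬P ↔ U)) → ¬U = T → T = T
¬P = ¬T = F
(((U ↓ P) ∨ (¬P ↔ U)) → ¬U) ↓ ¬P = T ↓ F = F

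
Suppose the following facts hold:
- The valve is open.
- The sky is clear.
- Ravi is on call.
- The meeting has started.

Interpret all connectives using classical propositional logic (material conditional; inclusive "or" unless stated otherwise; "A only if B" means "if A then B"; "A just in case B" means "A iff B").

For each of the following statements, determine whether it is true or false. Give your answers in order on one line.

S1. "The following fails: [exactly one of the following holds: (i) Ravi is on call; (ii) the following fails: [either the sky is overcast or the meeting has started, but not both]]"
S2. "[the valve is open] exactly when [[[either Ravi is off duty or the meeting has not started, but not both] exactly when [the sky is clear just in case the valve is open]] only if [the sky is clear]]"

S1 false; S2 true

Let L = "Ravi is on call" (T), W = "the sky is overcast" (F), G = "the meeting has started" (T), S = "the valve is open" (T).

S1: Formalization: ¬(L ⊕ ¬(W ⊕ G))

W ⊕ G = F ⊕ T = T
¬(W ⊕ G) = ¬T = F
L ⊕ ¬(W ⊕ G) = T ⊕ F = T
¬(L ⊕ ¬(W ⊕ G)) = ¬T = F
Thus S1 is false.

S2: In symbols: S ↔ (((¬L ⊕ ¬G) ↔ (¬W ↔ S)) → ¬W)

¬L = ¬T = F
¬G = ¬T = F
¬L ⊕ ¬G = F ⊕ F = F
¬W = ¬F = T
¬W ↔ S = T ↔ T = T
(¬L ⊕ ¬G) ↔ (¬W ↔ S) = F ↔ T = F
¬W = ¬F = T
((¬L ⊕ ¬G) ↔ (¬W ↔ S)) → ¬W = F → T = T
S ↔ (((¬L ⊕ ¬G) ↔ (¬W ↔ S)) → ¬W) = T ↔ T = T
Thus S2 is true.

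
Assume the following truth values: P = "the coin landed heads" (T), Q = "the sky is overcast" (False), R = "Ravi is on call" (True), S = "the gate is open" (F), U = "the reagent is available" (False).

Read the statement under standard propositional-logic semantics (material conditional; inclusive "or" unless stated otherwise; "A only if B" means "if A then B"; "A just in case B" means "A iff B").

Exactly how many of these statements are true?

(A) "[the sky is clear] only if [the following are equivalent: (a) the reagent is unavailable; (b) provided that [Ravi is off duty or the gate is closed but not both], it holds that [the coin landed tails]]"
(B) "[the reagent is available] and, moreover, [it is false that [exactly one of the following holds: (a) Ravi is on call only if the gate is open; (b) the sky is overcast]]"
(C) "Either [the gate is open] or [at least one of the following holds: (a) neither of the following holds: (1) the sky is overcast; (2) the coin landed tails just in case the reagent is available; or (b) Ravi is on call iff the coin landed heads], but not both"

(A): Parsed as not Q -> (not U iff ((not R xor not S) -> not P))

not Q = not False = True
not U = not False = True
not R = not True = False
not S = not False = True
not R xor not S = False xor True = True
not P = not True = False
(not R xor not S) -> not P = True -> False = False
not U iff ((not R xor not S) -> not P) = True iff False = False
not Q -> (not U iff ((not R xor not S) -> not P)) = True -> False = False
Thus (A) is false.

(B): In symbols: U and not ((R -> S) xor Q)

R -> S = True -> False = False
(R -> S) xor Q = False xor False = False
not ((R -> S) xor Q) = not False = True
U and not ((R -> S) xor Q) = False and True = False
So (B) is false.

(C): This is S xor ((Q nor (not P iff U)) or (R iff P)).

not P = not True = False
not P iff U = False iff False = True
Q nor (not P iff U) = False nor True = False
R iff P = True iff True = True
(Q nor (not P iff U)) or (R iff P) = False or True = True
S xor ((Q nor (not P iff U)) or (R iff P)) = False xor True = True
Thus (C) is true.

True statements: 1.

1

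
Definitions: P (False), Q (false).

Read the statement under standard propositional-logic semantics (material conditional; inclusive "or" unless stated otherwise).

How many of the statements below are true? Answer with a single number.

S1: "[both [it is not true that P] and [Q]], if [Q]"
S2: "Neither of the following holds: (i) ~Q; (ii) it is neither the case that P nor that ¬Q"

1

S1: Formalization: Q → (¬P ∧ Q)

¬P = ¬F = T
¬P ∧ Q = T ∧ F = F
Q → (¬P ∧ Q) = F → F = T
So S1 is true.

S2: In symbols: ¬Q ↓ (P ↓ ¬Q)

¬Q = ¬F = T
¬Q = ¬F = T
P ↓ ¬Q = F ↓ T = F
¬Q ↓ (P ↓ ¬Q) = T ↓ F = F
So S2 is false.

1 of the 2 statements is true.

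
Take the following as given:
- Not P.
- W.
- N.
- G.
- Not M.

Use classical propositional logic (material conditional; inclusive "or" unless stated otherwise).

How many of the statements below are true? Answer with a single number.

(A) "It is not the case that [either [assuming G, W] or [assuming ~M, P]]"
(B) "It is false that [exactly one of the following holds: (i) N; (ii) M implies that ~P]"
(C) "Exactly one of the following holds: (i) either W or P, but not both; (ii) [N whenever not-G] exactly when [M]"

(A): Parsed as ~((G -> W) | (~M -> P))

G -> W = T -> T = T
~M = ~F = T
~M -> P = T -> F = F
(G -> W) | (~M -> P) = T | F = T
~((G -> W) | (~M -> P)) = ~T = F
Hence (A) is false.

(B): Formalization: ~(N xor (M -> ~P))

~P = ~F = T
M -> ~P = F -> T = T
N xor (M -> ~P) = T xor T = F
~(N xor (M -> ~P)) = ~F = T
Thus (B) is true.

(C): Parsed as (W xor P) xor ((~G -> N) <-> M)

W xor P = T xor F = T
~G = ~T = F
~G -> N = F -> T = T
(~G -> N) <-> M = T <-> F = F
(W xor P) xor ((~G -> N) <-> M) = T xor F = T
So (C) is true.

2 of the 3 statements are true ((B), (C)).

2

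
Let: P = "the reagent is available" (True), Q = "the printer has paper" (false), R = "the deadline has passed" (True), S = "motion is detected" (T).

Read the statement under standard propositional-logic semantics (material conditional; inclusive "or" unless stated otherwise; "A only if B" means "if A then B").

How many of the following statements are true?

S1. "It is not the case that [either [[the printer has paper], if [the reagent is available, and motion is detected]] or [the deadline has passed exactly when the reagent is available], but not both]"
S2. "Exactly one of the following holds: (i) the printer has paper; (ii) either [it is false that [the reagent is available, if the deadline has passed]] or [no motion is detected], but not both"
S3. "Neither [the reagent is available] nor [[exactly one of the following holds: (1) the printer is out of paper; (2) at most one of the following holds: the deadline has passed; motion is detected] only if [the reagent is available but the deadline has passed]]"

0

S1: In symbols: not (((P and S) -> Q) xor (R iff P))

P and S = True and True = True
(P and S) -> Q = True -> False = False
R iff P = True iff True = True
((P and S) -> Q) xor (R iff P) = False xor True = True
not (((P and S) -> Q) xor (R iff P)) = not True = False
Thus S1 is false.

S2: This is Q xor (not (R -> P) xor not S).

R -> P = True -> True = True
not (R -> P) = not True = False
not S = not True = False
not (R -> P) xor not S = False xor False = False
Q xor (not (R -> P) xor not S) = False xor False = False
Thus S2 is false.

S3: Parsed as P nor ((not Q xor (R nand S)) -> (P and R))

not Q = not False = True
R nand S = True nand True = False
not Q xor (R nand S) = True xor False = True
P and R = True and True = True
(not Q xor (R nand S)) -> (P and R) = True -> True = True
P nor ((not Q xor (R nand S)) -> (P and R)) = True nor True = False
Thus S3 is false.

Count: 0.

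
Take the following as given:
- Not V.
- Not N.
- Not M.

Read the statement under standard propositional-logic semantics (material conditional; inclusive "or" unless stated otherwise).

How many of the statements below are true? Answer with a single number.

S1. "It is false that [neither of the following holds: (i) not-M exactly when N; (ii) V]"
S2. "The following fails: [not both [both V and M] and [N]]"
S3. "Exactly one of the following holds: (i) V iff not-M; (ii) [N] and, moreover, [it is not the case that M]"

S1: Parsed as ~((~M <-> N) nor V)

~M = ~F = T
~M <-> N = T <-> F = F
(~M <-> N) nor V = F nor F = T
~((~M <-> N) nor V) = ~T = F
So S1 is false.

S2: This is ~((V & M) nand N).

V & M = F & F = F
(V & M) nand N = F nand F = T
~((V & M) nand N) = ~T = F
Thus S2 is false.

S3: Formalization: (V <-> ~M) xor (N & ~M)

~M = ~F = T
V <-> ~M = F <-> T = F
~M = ~F = T
N & ~M = F & T = F
(V <-> ~M) xor (N & ~M) = F xor F = F
So S3 is false.

True statements: 0 (none).

0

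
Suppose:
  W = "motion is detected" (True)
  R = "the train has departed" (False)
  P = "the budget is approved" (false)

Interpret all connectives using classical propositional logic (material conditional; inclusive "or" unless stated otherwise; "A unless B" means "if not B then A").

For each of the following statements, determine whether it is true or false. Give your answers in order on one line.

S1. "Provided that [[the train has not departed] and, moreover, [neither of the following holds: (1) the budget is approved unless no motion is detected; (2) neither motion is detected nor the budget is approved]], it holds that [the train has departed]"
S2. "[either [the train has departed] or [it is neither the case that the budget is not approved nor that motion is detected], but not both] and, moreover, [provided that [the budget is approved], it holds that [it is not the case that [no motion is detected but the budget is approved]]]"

S1: Parsed as (¬R ∧ ((P ∨ ¬W) ↓ (W ↓ P))) → R

¬R = ¬F = T
¬W = ¬T = F
P ∨ ¬W = F ∨ F = F
W ↓ P = T ↓ F = F
(P ∨ ¬W) ↓ (W ↓ P) = F ↓ F = T
¬R ∧ ((P ∨ ¬W) ↓ (W ↓ P)) = T ∧ T = T
(¬R ∧ ((P ∨ ¬W) ↓ (W ↓ P))) → R = T → F = F
Hence S1 is false.

S2: Formalization: (R ⊕ (¬P ↓ W)) ∧ (P → ¬(¬W ∧ P))

¬P = ¬F = T
¬P ↓ W = T ↓ T = F
R ⊕ (¬P ↓ W) = F ⊕ F = F
¬W = ¬T = F
¬W ∧ P = F ∧ F = F
¬(¬W ∧ P) = ¬F = T
P → ¬(¬W ∧ P) = F → T = T
(R ⊕ (¬P ↓ W)) ∧ (P → ¬(¬W ∧ P)) = F ∧ T = F
Thus S2 is false.

S1 F, S2 F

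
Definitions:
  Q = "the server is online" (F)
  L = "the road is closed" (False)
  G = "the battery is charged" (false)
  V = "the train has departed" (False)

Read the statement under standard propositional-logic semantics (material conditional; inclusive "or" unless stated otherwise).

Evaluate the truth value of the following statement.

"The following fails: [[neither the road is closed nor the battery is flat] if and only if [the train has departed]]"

False

Values: L=F, G=F, V=F.
In symbols: ~((L nor ~G) <-> V)

~G = ~F = T
L nor ~G = F nor T = F
(L nor ~G) <-> V = F <-> F = T
~((L nor ~G) <-> V) = ~T = F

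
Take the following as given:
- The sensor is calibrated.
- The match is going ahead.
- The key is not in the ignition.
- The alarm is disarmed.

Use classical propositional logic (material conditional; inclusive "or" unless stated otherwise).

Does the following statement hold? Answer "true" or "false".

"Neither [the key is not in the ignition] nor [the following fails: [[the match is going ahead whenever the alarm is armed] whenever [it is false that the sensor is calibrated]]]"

Let G = "the key is in the ignition" (F), S = "the sensor is calibrated" (T), M = "the alarm is armed" (F), L = "the match is cancelled" (F).
Parsed as ~G nor ~(~S -> (M -> ~L))

~G = ~F = T
~S = ~T = F
~L = ~F = T
M -> ~L = F -> T = T
~S -> (M -> ~L) = F -> T = T
~(~S -> (M -> ~L)) = ~T = F
~G nor ~(~S -> (M -> ~L)) = T nor F = F

False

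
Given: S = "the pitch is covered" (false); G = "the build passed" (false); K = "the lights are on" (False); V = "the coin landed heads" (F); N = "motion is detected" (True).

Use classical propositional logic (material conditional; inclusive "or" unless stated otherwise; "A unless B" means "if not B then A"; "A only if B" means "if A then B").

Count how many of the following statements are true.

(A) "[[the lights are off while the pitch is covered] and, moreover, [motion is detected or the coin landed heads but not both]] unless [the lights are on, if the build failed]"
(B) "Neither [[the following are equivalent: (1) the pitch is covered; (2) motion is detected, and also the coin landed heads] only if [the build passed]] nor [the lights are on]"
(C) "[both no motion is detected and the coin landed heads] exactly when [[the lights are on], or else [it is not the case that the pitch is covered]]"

(A): Parsed as ((not K and S) and (N xor V)) or (not G -> K)

not K = not False = True
not K and S = True and False = False
N xor V = True xor False = True
(not K and S) and (N xor V) = False and True = False
not G = not False = True
not G -> K = True -> False = False
((not K and S) and (N xor V)) or (not G -> K) = False or False = False
So (A) is false.

(B): Parsed as ((S iff (N and V)) -> G) nor K

N and V = True and False = False
S iff (N and V) = False iff False = True
(S iff (N and V)) -> G = True -> False = False
((S iff (N and V)) -> G) nor K = False nor False = True
Thus (B) is true.

(C): This is (not N and V) iff (K or not S).

not N = not True = False
not N and V = False and False = False
not S = not False = True
K or not S = False or True = True
(not N and V) iff (K or not S) = False iff True = False
Hence (C) is false.

True statements: 1 ((B)).

1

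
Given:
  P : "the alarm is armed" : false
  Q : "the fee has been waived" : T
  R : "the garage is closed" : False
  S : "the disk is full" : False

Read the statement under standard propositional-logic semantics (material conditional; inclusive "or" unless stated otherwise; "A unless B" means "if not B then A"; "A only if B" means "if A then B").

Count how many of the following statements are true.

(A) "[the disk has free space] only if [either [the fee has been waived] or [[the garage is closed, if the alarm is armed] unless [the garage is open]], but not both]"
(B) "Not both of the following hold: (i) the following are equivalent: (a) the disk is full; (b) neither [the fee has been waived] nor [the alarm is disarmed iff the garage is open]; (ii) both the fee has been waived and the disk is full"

1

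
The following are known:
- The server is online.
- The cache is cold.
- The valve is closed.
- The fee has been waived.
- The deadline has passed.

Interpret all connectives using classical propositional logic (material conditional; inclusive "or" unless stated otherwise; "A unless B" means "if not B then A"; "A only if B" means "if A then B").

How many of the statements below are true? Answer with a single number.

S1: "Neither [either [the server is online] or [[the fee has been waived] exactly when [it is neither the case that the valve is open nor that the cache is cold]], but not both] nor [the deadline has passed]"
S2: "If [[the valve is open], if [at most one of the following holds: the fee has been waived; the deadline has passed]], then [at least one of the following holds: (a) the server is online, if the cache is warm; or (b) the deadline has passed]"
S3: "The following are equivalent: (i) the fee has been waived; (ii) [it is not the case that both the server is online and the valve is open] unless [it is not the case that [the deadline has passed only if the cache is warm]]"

Let P = "the server is online" (True), S = "the fee has been waived" (True), R = "the valve is open" (False), Q = "the cache is warm" (False), U = "the deadline has passed" (True).

S1: In symbols: (P xor (S iff (R nor not Q))) nor U

not Q = not False = True
R nor not Q = False nor True = False
S iff (R nor not Q) = True iff False = False
P xor (S iff (R nor not Q)) = True xor False = True
(P xor (S iff (R nor not Q))) nor U = True nor True = False
Thus S1 is false.

S2: This is ((S nand U) -> R) -> ((Q -> P) or U).

S nand U = True nand True = False
(S nand U) -> R = False -> False = True
Q -> P = False -> True = True
(Q -> P) or U = True or True = True
((S nand U) -> R) -> ((Q -> P) or U) = True -> True = True
Hence S2 is true.

S3: This is S iff ((P nand R) or not (U -> Q)).

P nand R = True nand False = True
U -> Q = True -> False = False
not (U -> Q) = not False = True
(P nand R) or not (U -> Q) = True or True = True
S iff ((P nand R) or not (U -> Q)) = True iff True = True
So S3 is true.

Count: 2.

2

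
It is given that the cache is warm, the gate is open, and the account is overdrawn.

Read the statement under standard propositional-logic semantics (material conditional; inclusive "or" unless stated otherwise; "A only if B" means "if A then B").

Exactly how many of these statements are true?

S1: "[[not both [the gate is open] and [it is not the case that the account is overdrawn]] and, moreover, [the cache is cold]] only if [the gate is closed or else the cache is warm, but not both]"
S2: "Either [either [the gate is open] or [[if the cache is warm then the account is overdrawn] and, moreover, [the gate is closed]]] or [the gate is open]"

2

Let U = "the gate is open" (T), M = "the account is overdrawn" (T), W = "the cache is warm" (T).

S1: Parsed as ((U ↑ ¬M) ∧ ¬W) → (¬U ⊕ W)

¬M = ¬T = F
U ↑ ¬M = T ↑ F = T
¬W = ¬T = F
(U ↑ ¬M) ∧ ¬W = T ∧ F = F
¬U = ¬T = F
¬U ⊕ W = F ⊕ T = T
((U ↑ ¬M) ∧ ¬W) → (¬U ⊕ W) = F → T = T
Thus S1 is true.

S2: Formalization: (U ∨ ((W → M) ∧ ¬U)) ∨ U

W → M = T → T = T
¬U = ¬T = F
(W → M) ∧ ¬U = T ∧ F = F
U ∨ ((W → M) ∧ ¬U) = T ∨ F = T
(U ∨ ((W → M) ∧ ¬U)) ∨ U = T ∨ T = T
Thus S2 is true.

2 of the 2 statements are true (S1, S2).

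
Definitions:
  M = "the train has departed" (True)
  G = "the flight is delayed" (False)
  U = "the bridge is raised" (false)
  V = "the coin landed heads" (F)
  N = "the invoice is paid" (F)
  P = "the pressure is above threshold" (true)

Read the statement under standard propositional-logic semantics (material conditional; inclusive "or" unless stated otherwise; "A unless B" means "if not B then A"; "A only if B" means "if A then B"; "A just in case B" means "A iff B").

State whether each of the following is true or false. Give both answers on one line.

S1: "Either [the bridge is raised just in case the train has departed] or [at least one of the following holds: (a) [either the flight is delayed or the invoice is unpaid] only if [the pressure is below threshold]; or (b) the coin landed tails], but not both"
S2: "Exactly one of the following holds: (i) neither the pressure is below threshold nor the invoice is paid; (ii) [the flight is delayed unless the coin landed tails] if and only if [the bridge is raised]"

S1: Formalization: (U <-> M) xor (((G | ~N) -> ~P) | ~V)

U <-> M = F <-> T = F
~N = ~F = T
G | ~N = F | T = T
~P = ~T = F
(G | ~N) -> ~P = T -> F = F
~V = ~F = T
((G | ~N) -> ~P) | ~V = F | T = T
(U <-> M) xor (((G | ~N) -> ~P) | ~V) = F xor T = T
Hence S1 is true.

S2: This is (~P nor N) xor ((G | ~V) <-> U).

~P = ~T = F
~P nor N = F nor F = T
~V = ~F = T
G | ~V = F | T = T
(G | ~V) <-> U = T <-> F = F
(~P nor N) xor ((G | ~V) <-> U) = T xor F = T
So S2 is true.

S1 True; S2 True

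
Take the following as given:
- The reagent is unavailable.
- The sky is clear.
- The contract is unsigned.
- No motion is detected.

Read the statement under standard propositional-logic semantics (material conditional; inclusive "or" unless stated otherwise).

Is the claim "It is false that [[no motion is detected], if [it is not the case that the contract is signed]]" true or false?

false

Let R = "the contract is signed" (False), S = "motion is detected" (False).
Formalization: not (not R -> not S)

not R = not False = True
not S = not False = True
not R -> not S = True -> True = True
not (not R -> not S) = not True = False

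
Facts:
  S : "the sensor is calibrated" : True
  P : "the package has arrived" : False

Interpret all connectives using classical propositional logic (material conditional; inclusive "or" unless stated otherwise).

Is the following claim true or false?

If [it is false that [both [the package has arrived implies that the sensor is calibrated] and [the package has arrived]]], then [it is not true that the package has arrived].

Values: P=F, S=T.
In symbols: ¬((P → S) ∧ P) → ¬P

P → S = F → T = T
(P → S) ∧ P = T ∧ F = F
¬((P → S) ∧ P) = ¬F = T
¬P = ¬F = T
¬((P → S) ∧ P) → ¬P = T → T = T

true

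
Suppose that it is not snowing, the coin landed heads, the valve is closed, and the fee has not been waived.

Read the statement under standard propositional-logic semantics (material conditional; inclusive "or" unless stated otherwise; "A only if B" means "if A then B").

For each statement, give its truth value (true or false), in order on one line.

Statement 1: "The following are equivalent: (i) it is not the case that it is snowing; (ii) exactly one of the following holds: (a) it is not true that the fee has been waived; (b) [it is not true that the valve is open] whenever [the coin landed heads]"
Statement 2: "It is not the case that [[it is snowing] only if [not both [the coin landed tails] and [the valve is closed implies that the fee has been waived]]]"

Let P = "it is snowing" (F), Q = "the fee has been waived" (F), H = "the coin landed heads" (T), N = "the valve is open" (F).

Statement 1: Parsed as ¬P ↔ (¬Q ⊕ (H → ¬N))

¬P = ¬F = T
¬Q = ¬F = T
¬N = ¬F = T
H → ¬N = T → T = T
¬Q ⊕ (H → ¬N) = T ⊕ T = F
¬P ↔ (¬Q ⊕ (H → ¬N)) = T ↔ F = F
So Statement 1 is false.

Statement 2: In symbols: ¬(P → (¬H ↑ (¬N → Q)))

¬H = ¬T = F
¬N = ¬F = T
¬N → Q = T → F = F
¬H ↑ (¬N → Q) = F ↑ F = T
P → (¬H ↑ (¬N → Q)) = F → T = T
¬(P → (¬H ↑ (¬N → Q))) = ¬T = F
Hence Statement 2 is false.

Statement 1 false; Statement 2 false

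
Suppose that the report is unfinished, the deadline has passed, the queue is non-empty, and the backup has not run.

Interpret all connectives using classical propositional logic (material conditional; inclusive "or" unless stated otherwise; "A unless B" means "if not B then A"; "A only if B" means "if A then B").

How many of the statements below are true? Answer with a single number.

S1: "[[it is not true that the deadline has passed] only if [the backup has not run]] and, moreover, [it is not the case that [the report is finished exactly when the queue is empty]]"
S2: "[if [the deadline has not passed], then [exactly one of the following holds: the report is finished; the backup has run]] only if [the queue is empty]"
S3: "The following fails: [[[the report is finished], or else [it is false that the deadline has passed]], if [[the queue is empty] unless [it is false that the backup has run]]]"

1

Let W = "the deadline has passed" (True), M = "the backup has run" (False), R = "the report is finished" (False), S = "the queue is empty" (False).

S1: Parsed as (not W -> not M) and not (R iff S)

not W = not True = False
not M = not False = True
not W -> not M = False -> True = True
R iff S = False iff False = True
not (R iff S) = not True = False
(not W -> not M) and not (R iff S) = True and False = False
So S1 is false.

S2: Parsed as (not W -> (R xor M)) -> S

not W = not True = False
R xor M = False xor False = False
not W -> (R xor M) = False -> False = True
(not W -> (R xor M)) -> S = True -> False = False
Hence S2 is false.

S3: In symbols: not ((S or not M) -> (R or not W))

not M = not False = True
S or not M = False or True = True
not W = not True = False
R or not W = False or False = False
(S or not M) -> (R or not W) = True -> False = False
not ((S or not M) -> (R or not W)) = not False = True
Hence S3 is true.

1 of the 3 statements is true (S3).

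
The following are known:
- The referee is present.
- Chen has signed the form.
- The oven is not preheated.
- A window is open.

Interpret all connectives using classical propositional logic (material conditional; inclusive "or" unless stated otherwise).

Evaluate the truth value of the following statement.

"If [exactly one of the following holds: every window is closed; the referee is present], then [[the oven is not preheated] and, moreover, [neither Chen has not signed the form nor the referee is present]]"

False.

Let H = "a window is open" (T), K = "the referee is present" (T), P = "the oven is preheated" (F), S = "Chen has signed the form" (T).
This is (~H xor K) -> (~P & (~S nor K)).

~H = ~T = F
~H xor K = F xor T = T
~P = ~F = T
~S = ~T = F
~S nor K = F nor T = F
~P & (~S nor K) = T & F = F
(~H xor K) -> (~P & (~S nor K)) = T -> F = F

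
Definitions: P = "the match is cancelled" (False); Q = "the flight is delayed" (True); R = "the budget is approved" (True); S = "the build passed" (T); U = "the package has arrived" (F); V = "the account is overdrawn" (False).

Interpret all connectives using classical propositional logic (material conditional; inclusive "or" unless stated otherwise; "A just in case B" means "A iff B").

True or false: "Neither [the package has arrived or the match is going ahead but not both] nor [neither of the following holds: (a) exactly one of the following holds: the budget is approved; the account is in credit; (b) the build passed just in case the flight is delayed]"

false

In symbols: (U xor not P) nor ((R xor not V) nor (S iff Q))

not P = not False = True
U xor not P = False xor True = True
not V = not False = True
R xor not V = True xor True = False
S iff Q = True iff True = True
(R xor not V) nor (S iff Q) = False nor True = False
(U xor not P) nor ((R xor not V) nor (S iff Q)) = True nor False = False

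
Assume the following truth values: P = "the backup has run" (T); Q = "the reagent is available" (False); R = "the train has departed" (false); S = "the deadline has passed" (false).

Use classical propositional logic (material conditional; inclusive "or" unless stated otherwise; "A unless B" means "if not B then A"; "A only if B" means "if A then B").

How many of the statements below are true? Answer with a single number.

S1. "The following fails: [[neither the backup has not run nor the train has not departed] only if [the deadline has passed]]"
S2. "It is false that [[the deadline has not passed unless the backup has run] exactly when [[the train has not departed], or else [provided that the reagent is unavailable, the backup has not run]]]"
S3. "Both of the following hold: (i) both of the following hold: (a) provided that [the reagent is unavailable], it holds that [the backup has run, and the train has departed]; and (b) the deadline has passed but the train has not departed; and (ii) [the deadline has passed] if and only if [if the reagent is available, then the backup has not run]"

S1: Formalization: ~((~P nor ~R) -> S)

~P = ~T = F
~R = ~F = T
~P nor ~R = F nor T = F
(~P nor ~R) -> S = F -> F = T
~((~P nor ~R) -> S) = ~T = F
Hence S1 is false.

S2: In symbols: ~((~S | P) <-> (~R | (~Q -> ~P)))

~S = ~F = T
~S | P = T | T = T
~R = ~F = T
~Q = ~F = T
~P = ~T = F
~Q -> ~P = T -> F = F
~R | (~Q -> ~P) = T | F = T
(~S | P) <-> (~R | (~Q -> ~P)) = T <-> T = T
~((~S | P) <-> (~R | (~Q -> ~P))) = ~T = F
Thus S2 is false.

S3: Formalization: ((~Q -> (P & R)) & (S & ~R)) & (S <-> (Q -> ~P))

~Q = ~F = T
P & R = T & F = F
~Q -> (P & R) = T -> F = F
~R = ~F = T
S & ~R = F & T = F
(~Q -> (P & R)) & (S & ~R) = F & F = F
~P = ~T = F
Q -> ~P = F -> F = T
S <-> (Q -> ~P) = F <-> T = F
((~Q -> (P & R)) & (S & ~R)) & (S <-> (Q -> ~P)) = F & F = F
So S3 is false.

Count: 0.

0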